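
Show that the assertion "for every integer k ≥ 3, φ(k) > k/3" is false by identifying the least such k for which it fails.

A counterexample is any integer k ≥ 3 such that the claim fails; we check each in order.
For k = 3, 4, 5 the conclusion holds.
k = 6: φ(6) = 2 and 6/3 = 2, so φ(6) ≤ 6/3.

k = 6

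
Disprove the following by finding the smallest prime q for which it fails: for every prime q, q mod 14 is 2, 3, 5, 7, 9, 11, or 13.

q = 29

Check each prime q in order until the claim fails.
For q = 2, 3, 5, 7, 11, 13, 17, 19, 23 the conclusion holds.
q = 29: 29 mod 14 = 1 — not in {2, 3, 5, 7, 9, 11, 13}.
Thus q = 29 disproves the claim, and no smaller q works.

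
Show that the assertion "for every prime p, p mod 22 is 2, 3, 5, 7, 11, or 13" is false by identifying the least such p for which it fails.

The first 6 eligible values, up to p = 13, all satisfy the conclusion.
p = 17: 17 mod 22 = 17 — not in {2, 3, 5, 7, 11, 13}.
Thus p = 17 disproves the claim, and no smaller p works.

p = 17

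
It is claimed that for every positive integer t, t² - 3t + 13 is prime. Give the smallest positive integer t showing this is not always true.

t = 12

A counterexample is any positive integer t such that t² - 3t + 13 is not prime; we check each in order.
For t = 1, 2, 3, 4, …, 9, 10, 11 the conclusion holds.
t = 12: t² - 3t + 13 = 121 = 11 × 11, composite.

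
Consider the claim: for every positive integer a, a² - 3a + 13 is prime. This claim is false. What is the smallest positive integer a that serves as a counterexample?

a = 12

Check each positive integer a in order until a² - 3a + 13 is not prime.
The first 11 eligible values, up to a = 11, all satisfy the conclusion.
a = 12: a² - 3a + 13 = 121 = 11 × 11, composite.
Hence a = 12 is a counterexample.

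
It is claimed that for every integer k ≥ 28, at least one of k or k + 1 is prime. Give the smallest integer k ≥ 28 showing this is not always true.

k = 32

Check each integer k ≥ 28 in order until k, k + 1 are both composite.
k = 28: 29 is prime.
k = 29: 29 is prime.
k = 30: 31 is prime.
k = 31: 31 is prime.
k = 32: 32 = 2 × 16; 33 = 3 × 11 — both composite.
So k = 32 is the smallest counterexample.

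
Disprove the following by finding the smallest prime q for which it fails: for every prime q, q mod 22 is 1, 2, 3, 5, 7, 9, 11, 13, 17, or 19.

We need the least prime q for which the claim fails.
The first 11 eligible values, up to q = 31, all satisfy the conclusion.
q = 37: 37 mod 22 = 15 — not in {1, 2, 3, 5, 7, 9, 11, 13, 17, 19}.

q = 37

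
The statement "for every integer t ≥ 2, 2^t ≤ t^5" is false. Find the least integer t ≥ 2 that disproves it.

t = 23

The first 21 eligible values, up to t = 22, all satisfy the conclusion.
t = 23: 2^t = 8388608 and t^5 = 6436343, so 8388608 > 6436343.
So t = 23 is the smallest counterexample.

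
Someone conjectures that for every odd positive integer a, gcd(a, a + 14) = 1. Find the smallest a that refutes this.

A counterexample is any odd positive integer a such that gcd(a, a + 14) > 1; we check each in order.
a = 1: gcd(1, 15) = 1.
a = 3: gcd(3, 17) = 1.
a = 5: gcd(5, 19) = 1.
a = 7: gcd(7, 21) = 7.

a = 7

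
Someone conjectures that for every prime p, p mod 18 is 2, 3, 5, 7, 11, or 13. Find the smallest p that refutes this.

p = 2: 2 mod 18 = 2.
p = 3: 3 mod 18 = 3.
p = 5: 5 mod 18 = 5.
p = 7: 7 mod 18 = 7.
p = 11: 11 mod 18 = 11.
p = 13: 13 mod 18 = 13.
p = 17: 17 mod 18 = 17 — not in {2, 3, 5, 7, 11, 13}.

p = 17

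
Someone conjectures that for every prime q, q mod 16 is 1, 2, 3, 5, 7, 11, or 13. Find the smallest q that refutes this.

q = 31

A counterexample is any prime q such that the claim fails; we check each in order.
For q = 2, 3, 5, 7, 11, 13, 17, 19, 23, 29 the conclusion holds.
q = 31: 31 mod 16 = 15 — not in {1, 2, 3, 5, 7, 11, 13}.
Hence q = 31 is a counterexample.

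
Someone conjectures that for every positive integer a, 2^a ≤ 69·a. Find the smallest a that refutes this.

A counterexample is any positive integer a such that 2^a > 69·a; we check each in order.
The first 9 eligible values, up to a = 9, all satisfy the conclusion.
a = 10: 2^a = 1024 and 69·a = 690, so 1024 > 690.

a = 10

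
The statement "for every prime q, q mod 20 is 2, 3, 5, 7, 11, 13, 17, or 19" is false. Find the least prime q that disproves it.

A counterexample is any prime q such that the claim fails; we check each in order.
For q = 2, 3, 5, 7, 11, 13, 17, 19, 23 the conclusion holds.
q = 29: 29 mod 20 = 9 — not in {2, 3, 5, 7, 11, 13, 17, 19}.

q = 29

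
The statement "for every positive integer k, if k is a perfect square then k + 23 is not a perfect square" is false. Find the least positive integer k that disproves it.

k = 121

Check each positive integer k in order until k is a perfect square but k + 23 is a perfect square.
For k = 1, 4, 9, 16, 25, 36, 49, 64, 81, 100 the conclusion holds.
k = 121: 121 = 11² and 121 + 23 = 144 = 12².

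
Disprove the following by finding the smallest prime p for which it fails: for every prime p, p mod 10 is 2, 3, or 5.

p = 7

p = 2: 2 mod 10 = 2.
p = 3: 3 mod 10 = 3.
p = 5: 5 mod 10 = 5.
p = 7: 7 mod 10 = 7 — not in {2, 3, 5}.
Hence p = 7 is a counterexample.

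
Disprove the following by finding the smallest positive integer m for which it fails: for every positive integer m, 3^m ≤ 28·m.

m = 5

We need the least positive integer m for which 3^m > 28·m.
The first 4 eligible values, up to m = 4, all satisfy the conclusion.
m = 5: 3^m = 243 and 28·m = 140, so 243 > 140.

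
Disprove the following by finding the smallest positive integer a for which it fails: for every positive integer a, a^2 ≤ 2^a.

a = 3

A counterexample is any positive integer a such that a^2 > 2^a; we check each in order.
For a = 1, 2 the conclusion holds.
a = 3: a^2 = 9 and 2^a = 8, so 9 > 8.
Thus a = 3 disproves the claim, and no smaller a works.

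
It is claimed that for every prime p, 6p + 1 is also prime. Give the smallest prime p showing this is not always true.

Check each prime p in order until 6p + 1 is not prime.
For p = 2, 3, 5, 7, 11, 13, 17 the conclusion holds.
p = 19: 6p + 1 = 115 = 5 × 23, not prime.
Thus p = 19 disproves the claim, and no smaller p works.

p = 19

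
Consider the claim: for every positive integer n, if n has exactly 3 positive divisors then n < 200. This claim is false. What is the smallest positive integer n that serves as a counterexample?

n = 4: τ(4) = 3; 4 < 200.
n = 9: τ(9) = 3; 9 < 200.
n = 25: τ(25) = 3; 25 < 200.
n = 49: τ(49) = 3; 49 < 200.
n = 121: τ(121) = 3; 121 < 200.
n = 169: τ(169) = 3; 169 < 200.
n = 289: τ(289) = 3; 289 ≥ 200.

n = 289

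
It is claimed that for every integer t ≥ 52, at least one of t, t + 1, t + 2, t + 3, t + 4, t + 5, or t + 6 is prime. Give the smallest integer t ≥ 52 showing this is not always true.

t = 90

For t = 52, 53, 54, 55, …, 87, 88, 89 the conclusion holds.
t = 90: 90 = 2 × 45; 91 = 7 × 13; 92 = 2 × 46; 93 = 3 × 31; 94 = 2 × 47; 95 = 5 × 19; 96 = 2 × 48 — all composite.
Thus t = 90 disproves the claim, and no smaller t works.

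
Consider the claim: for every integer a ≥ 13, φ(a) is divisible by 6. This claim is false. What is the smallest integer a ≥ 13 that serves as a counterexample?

a = 15

A counterexample is any integer a ≥ 13 such that φ(a) is not divisible by 6; we check each in order.
a = 13: φ(13) = 12; 12 mod 6 = 0.
a = 14: φ(14) = 6; 6 mod 6 = 0.
a = 15: φ(15) = 8; 8 mod 6 = 2.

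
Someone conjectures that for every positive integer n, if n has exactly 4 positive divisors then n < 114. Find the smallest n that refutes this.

The first 34 eligible values, up to n = 111, all satisfy the conclusion.
n = 115: τ(115) = 4; 115 ≥ 114.

n = 115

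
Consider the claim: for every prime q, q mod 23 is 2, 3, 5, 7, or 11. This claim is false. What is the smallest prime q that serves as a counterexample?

Check each prime q in order until the claim fails.
For q = 2, 3, 5, 7, 11 the conclusion holds.
q = 13: 13 mod 23 = 13 — not in {2, 3, 5, 7, 11}.
Thus q = 13 disproves the claim, and no smaller q works.

q = 13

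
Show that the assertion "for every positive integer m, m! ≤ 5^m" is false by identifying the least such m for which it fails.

m = 12

A counterexample is any positive integer m such that m! > 5^m; we check each in order.
For m = 1, 2, 3, 4, …, 9, 10, 11 the conclusion holds.
m = 12: m! = 479001600 and 5^m = 244140625, so 479001600 > 244140625.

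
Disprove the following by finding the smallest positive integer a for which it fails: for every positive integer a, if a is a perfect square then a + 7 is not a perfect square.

We need the least positive integer a for which a is a perfect square but a + 7 is a perfect square.
a = 1: 1 + 7 = 8, not a perfect square.
a = 4: 4 + 7 = 11, not a perfect square.
a = 9: 9 = 3² and 9 + 7 = 16 = 4².

a = 9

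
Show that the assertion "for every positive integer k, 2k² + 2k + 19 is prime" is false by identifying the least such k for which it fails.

k = 18

For k = 1, 2, 3, 4, …, 15, 16, 17 the conclusion holds.
k = 18: 2k² + 2k + 19 = 703 = 19 × 37, composite.
Hence k = 18 is a counterexample.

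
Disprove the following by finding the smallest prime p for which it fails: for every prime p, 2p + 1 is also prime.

A counterexample is any prime p such that 2p + 1 is not prime; we check each in order.
p = 2: 2p + 1 = 5, prime.
p = 3: 2p + 1 = 7, prime.
p = 5: 2p + 1 = 11, prime.
p = 7: 2p + 1 = 15 = 3 × 5, not prime.

p = 7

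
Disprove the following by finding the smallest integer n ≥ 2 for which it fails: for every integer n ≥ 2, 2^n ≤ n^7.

n = 37

We need the least integer n ≥ 2 for which 2^n > n^7.
The first 35 eligible values, up to n = 36, all satisfy the conclusion.
n = 37: 2^n = 137438953472 and n^7 = 94931877133, so 137438953472 > 94931877133.
Hence n = 37 is a counterexample.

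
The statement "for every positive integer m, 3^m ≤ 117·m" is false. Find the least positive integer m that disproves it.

m = 6

Check each positive integer m in order until 3^m > 117·m.
The first 5 eligible values, up to m = 5, all satisfy the conclusion.
m = 6: 3^m = 729 and 117·m = 702, so 729 > 702.
So m = 6 is the smallest counterexample.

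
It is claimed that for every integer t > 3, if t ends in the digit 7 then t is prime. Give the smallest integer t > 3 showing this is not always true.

A counterexample is any integer t > 3 such that t ends in the digit 7 but t is not prime; we check each in order.
For t = 7, 17 the conclusion holds.
t = 27: 27 ends in 7; 27 = 3 × 9, composite.

t = 27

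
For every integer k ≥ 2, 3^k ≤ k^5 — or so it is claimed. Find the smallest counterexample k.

k = 11

For k = 2, 3, 4, 5, 6, 7, 8, 9, 10 the conclusion holds.
k = 11: 3^k = 177147 and k^5 = 161051, so 177147 > 161051.
Thus k = 11 disproves the claim, and no smaller k works.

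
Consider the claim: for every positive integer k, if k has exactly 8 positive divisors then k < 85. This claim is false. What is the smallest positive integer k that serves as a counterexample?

The first 9 eligible values, up to k = 78, all satisfy the conclusion.
k = 88: τ(88) = 8; 88 ≥ 85.

k = 88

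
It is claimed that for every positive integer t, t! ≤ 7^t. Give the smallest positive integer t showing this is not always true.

t = 17

The first 16 eligible values, up to t = 16, all satisfy the conclusion.
t = 17: t! = 355687428096000 and 7^t = 232630513987207, so 355687428096000 > 232630513987207.
Hence t = 17 is a counterexample.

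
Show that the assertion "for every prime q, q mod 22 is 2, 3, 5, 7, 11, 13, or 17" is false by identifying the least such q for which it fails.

q = 19

A counterexample is any prime q such that the claim fails; we check each in order.
q = 2: 2 mod 22 = 2.
q = 3: 3 mod 22 = 3.
q = 5: 5 mod 22 = 5.
q = 7: 7 mod 22 = 7.
q = 11: 11 mod 22 = 11.
q = 13: 13 mod 22 = 13.
q = 17: 17 mod 22 = 17.
q = 19: 19 mod 22 = 19 — not in {2, 3, 5, 7, 11, 13, 17}.
Thus q = 19 disproves the claim, and no smaller q works.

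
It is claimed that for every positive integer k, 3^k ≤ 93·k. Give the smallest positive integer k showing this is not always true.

k = 6

We need the least positive integer k for which 3^k > 93·k.
The first 5 eligible values, up to k = 5, all satisfy the conclusion.
k = 6: 3^k = 729 and 93·k = 558, so 729 > 558.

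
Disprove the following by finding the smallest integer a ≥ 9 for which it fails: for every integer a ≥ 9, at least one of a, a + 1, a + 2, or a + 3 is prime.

For a = 9, 10, 11, 12, …, 21, 22, 23 the conclusion holds.
a = 24: 24 = 2 × 12; 25 = 5 × 5; 26 = 2 × 13; 27 = 3 × 9 — all composite.
So a = 24 is the smallest counterexample.

a = 24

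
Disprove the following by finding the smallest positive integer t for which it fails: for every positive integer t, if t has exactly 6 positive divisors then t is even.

Check each positive integer t in order until t has exactly 6 positive divisors but t is odd.
t = 12: divisors of 12: 1, 2, 3, 4, 6, 12; 12 is even.
t = 18: divisors of 18: 1, 2, 3, 6, 9, 18; 18 is even.
t = 20: divisors of 20: 1, 2, 4, 5, 10, 20; 20 is even.
t = 28: divisors of 28: 1, 2, 4, 7, 14, 28; 28 is even.
t = 32: divisors of 32: 1, 2, 4, 8, 16, 32; 32 is even.
t = 44: divisors of 44: 1, 2, 4, 11, 22, 44; 44 is even.
t = 45: divisors of 45: 1, 3, 5, 9, 15, 45; 45 is odd.

t = 45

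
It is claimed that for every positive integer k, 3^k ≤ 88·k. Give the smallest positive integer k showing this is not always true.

k = 1: 3^k = 3 and 88·k = 88, so 3 ≤ 88.
k = 2: 3^k = 9 and 88·k = 176, so 9 ≤ 176.
k = 3: 3^k = 27 and 88·k = 264, so 27 ≤ 264.
k = 4: 3^k = 81 and 88·k = 352, so 81 ≤ 352.
k = 5: 3^k = 243 and 88·k = 440, so 243 ≤ 440.
k = 6: 3^k = 729 and 88·k = 528, so 729 > 528.

k = 6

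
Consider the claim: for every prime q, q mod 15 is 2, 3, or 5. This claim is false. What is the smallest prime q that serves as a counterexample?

q = 7

A counterexample is any prime q such that the claim fails; we check each in order.
For q = 2, 3, 5 the conclusion holds.
q = 7: 7 mod 15 = 7 — not in {2, 3, 5}.
Hence q = 7 is a counterexample.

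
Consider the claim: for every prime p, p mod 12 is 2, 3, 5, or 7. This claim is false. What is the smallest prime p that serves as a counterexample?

Check each prime p in order until the claim fails.
p = 2: 2 mod 12 = 2.
p = 3: 3 mod 12 = 3.
p = 5: 5 mod 12 = 5.
p = 7: 7 mod 12 = 7.
p = 11: 11 mod 12 = 11 — not in {2, 3, 5, 7}.
Thus p = 11 disproves the claim, and no smaller p works.

p = 11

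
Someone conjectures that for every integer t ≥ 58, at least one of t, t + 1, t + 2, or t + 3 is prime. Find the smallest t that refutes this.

t = 62

We need the least integer t ≥ 58 for which t, t + 1, t + 2, t + 3 are all composite.
t = 58: 59 is prime.
t = 59: 59 is prime.
t = 60: 61 is prime.
t = 61: 61 is prime.
t = 62: 62 = 2 × 31; 63 = 3 × 21; 64 = 2 × 32; 65 = 5 × 13 — all composite.
Hence t = 62 is a counterexample.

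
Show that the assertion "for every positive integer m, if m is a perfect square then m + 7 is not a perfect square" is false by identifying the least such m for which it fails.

m = 9

m = 1: 1 + 7 = 8, not a perfect square.
m = 4: 4 + 7 = 11, not a perfect square.
m = 9: 9 = 3² and 9 + 7 = 16 = 4².
Thus m = 9 disproves the claim, and no smaller m works.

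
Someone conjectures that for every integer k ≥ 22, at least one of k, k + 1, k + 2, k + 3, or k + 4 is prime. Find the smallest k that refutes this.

k = 24

We need the least integer k ≥ 22 for which k, k + 1, k + 2, k + 3, k + 4 are all composite.
For k = 22, 23 the conclusion holds.
k = 24: 24 = 2 × 12; 25 = 5 × 5; 26 = 2 × 13; 27 = 3 × 9; 28 = 2 × 14 — all composite.
So k = 24 is the smallest counterexample.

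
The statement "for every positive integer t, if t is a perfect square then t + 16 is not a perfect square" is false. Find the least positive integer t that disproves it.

t = 9

A counterexample is any positive integer t such that t is a perfect square but t + 16 is a perfect square; we check each in order.
t = 1: 1 + 16 = 17, not a perfect square.
t = 4: 4 + 16 = 20, not a perfect square.
t = 9: 9 = 3² and 9 + 16 = 25 = 5².
Hence t = 9 is a counterexample.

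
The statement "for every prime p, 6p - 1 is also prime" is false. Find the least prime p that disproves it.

p = 11

Check each prime p in order until 6p - 1 is not prime.
The first 4 eligible values, up to p = 7, all satisfy the conclusion.
p = 11: 6p - 1 = 65 = 5 × 13, not prime.
Hence p = 11 is a counterexample.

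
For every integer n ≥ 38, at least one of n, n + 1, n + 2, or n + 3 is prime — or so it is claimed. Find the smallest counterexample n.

A counterexample is any integer n ≥ 38 such that n, n + 1, n + 2, n + 3 are all composite; we check each in order.
For n = 38, 39, 40, 41, 42, 43, 44, 45, 46, 47 the conclusion holds.
n = 48: 48 = 2 × 24; 49 = 7 × 7; 50 = 2 × 25; 51 = 3 × 17 — all composite.

n = 48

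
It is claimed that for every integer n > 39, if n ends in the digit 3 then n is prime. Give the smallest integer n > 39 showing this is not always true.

n = 63

A counterexample is any integer n > 39 such that n ends in the digit 3 but n is not prime; we check each in order.
For n = 43, 53 the conclusion holds.
n = 63: 63 ends in 3; 63 = 3 × 21, composite.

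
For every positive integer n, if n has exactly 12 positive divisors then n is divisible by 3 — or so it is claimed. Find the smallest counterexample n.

n = 140

We need the least positive integer n for which n has exactly 12 positive divisors but n is not divisible by 3.
For n = 60, 72, 84, 90, 96, 108, 126, 132 the conclusion holds.
n = 140: τ(140) = 12; 140 mod 3 = 2.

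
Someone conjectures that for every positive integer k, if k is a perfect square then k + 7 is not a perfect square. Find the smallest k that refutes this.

k = 9

A counterexample is any positive integer k such that k is a perfect square but k + 7 is a perfect square; we check each in order.
k = 1: 1 + 7 = 8, not a perfect square.
k = 4: 4 + 7 = 11, not a perfect square.
k = 9: 9 = 3² and 9 + 7 = 16 = 4².
Thus k = 9 disproves the claim, and no smaller k works.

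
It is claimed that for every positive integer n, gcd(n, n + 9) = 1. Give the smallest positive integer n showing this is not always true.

n = 3

For n = 1, 2 the conclusion holds.
n = 3: gcd(3, 12) = 3.
Hence n = 3 is a counterexample.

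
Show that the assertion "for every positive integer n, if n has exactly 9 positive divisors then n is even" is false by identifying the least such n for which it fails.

n = 225

Check each positive integer n in order until n has exactly 9 positive divisors but n is odd.
For n = 36, 100, 196 the conclusion holds.
n = 225: divisors of 225: 9 divisors; 225 is odd.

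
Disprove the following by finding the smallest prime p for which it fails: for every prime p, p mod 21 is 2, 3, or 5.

p = 7

We need the least prime p for which the claim fails.
For p = 2, 3, 5 the conclusion holds.
p = 7: 7 mod 21 = 7 — not in {2, 3, 5}.
Hence p = 7 is a counterexample.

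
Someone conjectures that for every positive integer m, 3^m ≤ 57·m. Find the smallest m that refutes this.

m = 6

We need the least positive integer m for which 3^m > 57·m.
For m = 1, 2, 3, 4, 5 the conclusion holds.
m = 6: 3^m = 729 and 57·m = 342, so 729 > 342.
Hence m = 6 is a counterexample.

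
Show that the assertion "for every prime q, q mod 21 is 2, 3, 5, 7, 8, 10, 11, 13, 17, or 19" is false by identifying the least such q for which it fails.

We need the least prime q for which the claim fails.
For q = 2, 3, 5, 7, …, 23, 29, 31 the conclusion holds.
q = 37: 37 mod 21 = 16 — not in {2, 3, 5, 7, 8, 10, 11, 13, 17, 19}.
Hence q = 37 is a counterexample.

q = 37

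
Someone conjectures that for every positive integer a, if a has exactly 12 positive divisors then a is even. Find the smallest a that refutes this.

a = 315

We need the least positive integer a for which a has exactly 12 positive divisors but a is odd.
For a = 60, 72, 84, 90, …, 294, 306, 308 the conclusion holds.
a = 315: divisors of 315: 12 divisors; 315 is odd.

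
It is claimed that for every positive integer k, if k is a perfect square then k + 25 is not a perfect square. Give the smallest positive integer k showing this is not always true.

Check each positive integer k in order until k is a perfect square but k + 25 is a perfect square.
The first 11 eligible values, up to k = 121, all satisfy the conclusion.
k = 144: 144 = 12² and 144 + 25 = 169 = 13².
Hence k = 144 is a counterexample.

k = 144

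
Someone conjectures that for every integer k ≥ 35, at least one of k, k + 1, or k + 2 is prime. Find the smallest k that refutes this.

We need the least integer k ≥ 35 for which k, k + 1, k + 2 are all composite.
k = 35: 37 is prime.
k = 36: 37 is prime.
k = 37: 37 is prime.
k = 38: 38 = 2 × 19; 39 = 3 × 13; 40 = 2 × 20 — all composite.

k = 38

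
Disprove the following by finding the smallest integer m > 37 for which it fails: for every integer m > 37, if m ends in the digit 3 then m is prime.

m = 63

For m = 43, 53 the conclusion holds.
m = 63: 63 ends in 3; 63 = 3 × 21, composite.
Thus m = 63 disproves the claim, and no smaller m works.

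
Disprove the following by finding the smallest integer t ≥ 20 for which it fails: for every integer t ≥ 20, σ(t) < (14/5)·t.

Check each integer t ≥ 20 in order until the claim fails.
For t = 20, 21, 22, 23, …, 57, 58, 59 the conclusion holds.
t = 60: σ(60) = 168; 168 ≥ 168.
So t = 60 is the smallest counterexample.

t = 60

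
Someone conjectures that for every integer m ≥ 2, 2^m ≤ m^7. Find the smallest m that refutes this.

m = 37

For m = 2, 3, 4, 5, …, 34, 35, 36 the conclusion holds.
m = 37: 2^m = 137438953472 and m^7 = 94931877133, so 137438953472 > 94931877133.
Hence m = 37 is a counterexample.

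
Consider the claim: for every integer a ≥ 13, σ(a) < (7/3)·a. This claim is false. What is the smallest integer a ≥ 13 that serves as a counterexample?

a = 24

We need the least integer a ≥ 13 for which the claim fails.
For a = 13, 14, 15, 16, …, 21, 22, 23 the conclusion holds.
a = 24: σ(24) = 60; 60 ≥ 56.
So a = 24 is the smallest counterexample.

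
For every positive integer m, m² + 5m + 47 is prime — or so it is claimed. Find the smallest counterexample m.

Check each positive integer m in order until m² + 5m + 47 is not prime.
The first 37 eligible values, up to m = 37, all satisfy the conclusion.
m = 38: m² + 5m + 47 = 1681 = 41 × 41, composite.

m = 38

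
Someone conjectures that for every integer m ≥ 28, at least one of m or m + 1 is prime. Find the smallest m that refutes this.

The first 4 eligible values, up to m = 31, all satisfy the conclusion.
m = 32: 32 = 2 × 16; 33 = 3 × 11 — both composite.

m = 32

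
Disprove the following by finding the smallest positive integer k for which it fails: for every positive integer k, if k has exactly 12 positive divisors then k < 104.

k = 108

For k = 60, 72, 84, 90, 96 the conclusion holds.
k = 108: τ(108) = 12; 108 ≥ 104.
So k = 108 is the smallest counterexample.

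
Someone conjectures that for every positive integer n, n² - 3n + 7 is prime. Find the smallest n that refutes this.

n = 1: n² - 3n + 7 = 5, prime.
n = 2: n² - 3n + 7 = 5, prime.
n = 3: n² - 3n + 7 = 7, prime.
n = 4: n² - 3n + 7 = 11, prime.
n = 5: n² - 3n + 7 = 17, prime.
n = 6: n² - 3n + 7 = 25 = 5 × 5, composite.
Thus n = 6 disproves the claim, and no smaller n works.

n = 6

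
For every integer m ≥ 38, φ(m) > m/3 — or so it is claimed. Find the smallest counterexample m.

Check each integer m ≥ 38 in order until the claim fails.
The first 4 eligible values, up to m = 41, all satisfy the conclusion.
m = 42: φ(42) = 12 and 42/3 = 14, so φ(42) ≤ 42/3.
Thus m = 42 disproves the claim, and no smaller m works.

m = 42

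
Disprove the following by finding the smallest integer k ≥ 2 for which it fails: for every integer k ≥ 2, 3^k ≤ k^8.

k = 23

Check each integer k ≥ 2 in order until 3^k > k^8.
For k = 2, 3, 4, 5, …, 20, 21, 22 the conclusion holds.
k = 23: 3^k = 94143178827 and k^8 = 78310985281, so 94143178827 > 78310985281.
Thus k = 23 disproves the claim, and no smaller k works.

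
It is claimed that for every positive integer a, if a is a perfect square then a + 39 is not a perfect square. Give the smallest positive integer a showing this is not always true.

A counterexample is any positive integer a such that a is a perfect square but a + 39 is a perfect square; we check each in order.
a = 1: 1 + 39 = 40, not a perfect square.
a = 4: 4 + 39 = 43, not a perfect square.
a = 9: 9 + 39 = 48, not a perfect square.
a = 16: 16 + 39 = 55, not a perfect square.
a = 25: 25 = 5² and 25 + 39 = 64 = 8².

a = 25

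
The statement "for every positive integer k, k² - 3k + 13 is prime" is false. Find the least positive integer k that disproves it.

A counterexample is any positive integer k such that k² - 3k + 13 is not prime; we check each in order.
For k = 1, 2, 3, 4, …, 9, 10, 11 the conclusion holds.
k = 12: k² - 3k + 13 = 121 = 11 × 11, composite.

k = 12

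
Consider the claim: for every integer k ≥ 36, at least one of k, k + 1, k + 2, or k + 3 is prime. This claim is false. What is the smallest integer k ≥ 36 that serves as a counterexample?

For k = 36, 37, 38, 39, …, 45, 46, 47 the conclusion holds.
k = 48: 48 = 2 × 24; 49 = 7 × 7; 50 = 2 × 25; 51 = 3 × 17 — all composite.
Thus k = 48 disproves the claim, and no smaller k works.

k = 48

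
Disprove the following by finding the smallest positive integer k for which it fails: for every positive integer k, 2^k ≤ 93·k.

k = 10

Check each positive integer k in order until 2^k > 93·k.
For k = 1, 2, 3, 4, 5, 6, 7, 8, 9 the conclusion holds.
k = 10: 2^k = 1024 and 93·k = 930, so 1024 > 930.
Thus k = 10 disproves the claim, and no smaller k works.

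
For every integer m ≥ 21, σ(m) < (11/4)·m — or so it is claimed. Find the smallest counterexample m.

m = 60

We need the least integer m ≥ 21 for which the claim fails.
The first 39 eligible values, up to m = 59, all satisfy the conclusion.
m = 60: σ(60) = 168; 168 ≥ 165.
So m = 60 is the smallest counterexample.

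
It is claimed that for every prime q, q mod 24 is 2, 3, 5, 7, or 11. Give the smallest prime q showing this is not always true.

q = 13

A counterexample is any prime q such that the claim fails; we check each in order.
q = 2: 2 mod 24 = 2.
q = 3: 3 mod 24 = 3.
q = 5: 5 mod 24 = 5.
q = 7: 7 mod 24 = 7.
q = 11: 11 mod 24 = 11.
q = 13: 13 mod 24 = 13 — not in {2, 3, 5, 7, 11}.
So q = 13 is the smallest counterexample.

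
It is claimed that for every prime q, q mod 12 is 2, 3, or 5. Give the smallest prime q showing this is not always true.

Check each prime q in order until the claim fails.
q = 2: 2 mod 12 = 2.
q = 3: 3 mod 12 = 3.
q = 5: 5 mod 12 = 5.
q = 7: 7 mod 12 = 7 — not in {2, 3, 5}.

q = 7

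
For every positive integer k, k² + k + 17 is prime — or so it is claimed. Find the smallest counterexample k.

We need the least positive integer k for which k² + k + 17 is not prime.
For k = 1, 2, 3, 4, …, 13, 14, 15 the conclusion holds.
k = 16: k² + k + 17 = 289 = 17 × 17, composite.

k = 16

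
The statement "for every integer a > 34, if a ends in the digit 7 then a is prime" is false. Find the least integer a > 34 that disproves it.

a = 57

a = 37: 37 ends in 7 and is prime.
a = 47: 47 ends in 7 and is prime.
a = 57: 57 ends in 7; 57 = 3 × 19, composite.
Hence a = 57 is a counterexample.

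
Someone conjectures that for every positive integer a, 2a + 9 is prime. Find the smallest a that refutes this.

We need the least positive integer a for which 2a + 9 is not prime.
For a = 1, 2 the conclusion holds.
a = 3: 2a + 9 = 15 = 3 × 5, composite.

a = 3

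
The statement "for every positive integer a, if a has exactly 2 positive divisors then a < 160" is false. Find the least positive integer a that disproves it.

a = 163

For a = 2, 3, 5, 7, …, 149, 151, 157 the conclusion holds.
a = 163: τ(163) = 2; 163 ≥ 160.
Thus a = 163 disproves the claim, and no smaller a works.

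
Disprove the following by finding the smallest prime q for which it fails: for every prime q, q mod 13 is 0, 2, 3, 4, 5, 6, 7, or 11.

Check each prime q in order until the claim fails.
The first 8 eligible values, up to q = 19, all satisfy the conclusion.
q = 23: 23 mod 13 = 10 — not in {0, 2, 3, 4, 5, 6, 7, 11}.

q = 23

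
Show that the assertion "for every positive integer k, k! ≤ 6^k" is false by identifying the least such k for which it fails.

Check each positive integer k in order until k! > 6^k.
For k = 1, 2, 3, 4, …, 11, 12, 13 the conclusion holds.
k = 14: k! = 87178291200 and 6^k = 78364164096, so 87178291200 > 78364164096.
So k = 14 is the smallest counterexample.

k = 14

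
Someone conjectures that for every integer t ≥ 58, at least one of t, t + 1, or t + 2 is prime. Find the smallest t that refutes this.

A counterexample is any integer t ≥ 58 such that t, t + 1, t + 2 are all composite; we check each in order.
For t = 58, 59, 60, 61 the conclusion holds.
t = 62: 62 = 2 × 31; 63 = 3 × 21; 64 = 2 × 32 — all composite.

t = 62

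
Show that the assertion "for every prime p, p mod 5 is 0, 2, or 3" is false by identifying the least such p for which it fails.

A counterexample is any prime p such that the claim fails; we check each in order.
p = 2: 2 mod 5 = 2.
p = 3: 3 mod 5 = 3.
p = 5: 5 mod 5 = 0.
p = 7: 7 mod 5 = 2.
p = 11: 11 mod 5 = 1 — not in {0, 2, 3}.

p = 11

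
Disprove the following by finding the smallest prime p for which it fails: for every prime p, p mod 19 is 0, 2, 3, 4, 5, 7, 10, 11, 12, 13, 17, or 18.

p = 47

Check each prime p in order until the claim fails.
For p = 2, 3, 5, 7, …, 37, 41, 43 the conclusion holds.
p = 47: 47 mod 19 = 9 — not in {0, 2, 3, 4, 5, 7, 10, 11, 12, 13, 17, 18}.
Hence p = 47 is a counterexample.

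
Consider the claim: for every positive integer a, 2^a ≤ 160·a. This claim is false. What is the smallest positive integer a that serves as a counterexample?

A counterexample is any positive integer a such that 2^a > 160·a; we check each in order.
The first 10 eligible values, up to a = 10, all satisfy the conclusion.
a = 11: 2^a = 2048 and 160·a = 1760, so 2048 > 1760.
Hence a = 11 is a counterexample.

a = 11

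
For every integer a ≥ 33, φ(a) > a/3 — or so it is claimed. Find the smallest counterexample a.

a = 36

Check each integer a ≥ 33 in order until the claim fails.
For a = 33, 34, 35 the conclusion holds.
a = 36: φ(36) = 12 and 36/3 = 12, so φ(36) ≤ 36/3.
So a = 36 is the smallest counterexample.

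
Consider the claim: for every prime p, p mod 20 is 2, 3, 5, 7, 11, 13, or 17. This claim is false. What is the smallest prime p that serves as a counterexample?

We need the least prime p for which the claim fails.
The first 7 eligible values, up to p = 17, all satisfy the conclusion.
p = 19: 19 mod 20 = 19 — not in {2, 3, 5, 7, 11, 13, 17}.

p = 19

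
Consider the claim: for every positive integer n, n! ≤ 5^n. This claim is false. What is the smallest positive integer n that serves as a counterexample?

n = 12

Check each positive integer n in order until n! > 5^n.
For n = 1, 2, 3, 4, …, 9, 10, 11 the conclusion holds.
n = 12: n! = 479001600 and 5^n = 244140625, so 479001600 > 244140625.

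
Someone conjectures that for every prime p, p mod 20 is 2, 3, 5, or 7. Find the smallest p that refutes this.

p = 11

We need the least prime p for which the claim fails.
For p = 2, 3, 5, 7 the conclusion holds.
p = 11: 11 mod 20 = 11 — not in {2, 3, 5, 7}.
So p = 11 is the smallest counterexample.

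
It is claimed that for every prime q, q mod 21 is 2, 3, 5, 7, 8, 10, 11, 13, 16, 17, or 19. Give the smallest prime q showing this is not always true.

A counterexample is any prime q such that the claim fails; we check each in order.
For q = 2, 3, 5, 7, …, 29, 31, 37 the conclusion holds.
q = 41: 41 mod 21 = 20 — not in {2, 3, 5, 7, 8, 10, 11, 13, 16, 17, 19}.

q = 41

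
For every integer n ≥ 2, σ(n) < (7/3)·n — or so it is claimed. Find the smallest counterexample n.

A counterexample is any integer n ≥ 2 such that the claim fails; we check each in order.
The first 10 eligible values, up to n = 11, all satisfy the conclusion.
n = 12: σ(12) = 28; 28 ≥ 28.

n = 12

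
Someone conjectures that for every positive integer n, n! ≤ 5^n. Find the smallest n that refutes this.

n = 12

The first 11 eligible values, up to n = 11, all satisfy the conclusion.
n = 12: n! = 479001600 and 5^n = 244140625, so 479001600 > 244140625.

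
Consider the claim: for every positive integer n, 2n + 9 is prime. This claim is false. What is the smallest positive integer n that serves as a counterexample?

A counterexample is any positive integer n such that 2n + 9 is not prime; we check each in order.
For n = 1, 2 the conclusion holds.
n = 3: 2n + 9 = 15 = 3 × 5, composite.

n = 3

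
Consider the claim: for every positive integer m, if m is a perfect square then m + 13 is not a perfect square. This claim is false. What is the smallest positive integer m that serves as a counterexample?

m = 36

The first 5 eligible values, up to m = 25, all satisfy the conclusion.
m = 36: 36 = 6² and 36 + 13 = 49 = 7².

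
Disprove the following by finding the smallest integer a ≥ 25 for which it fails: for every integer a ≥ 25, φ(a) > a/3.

Check each integer a ≥ 25 in order until the claim fails.
For a = 25, 26, 27, 28, 29 the conclusion holds.
a = 30: φ(30) = 8 and 30/3 = 10, so φ(30) ≤ 30/3.
So a = 30 is the smallest counterexample.

a = 30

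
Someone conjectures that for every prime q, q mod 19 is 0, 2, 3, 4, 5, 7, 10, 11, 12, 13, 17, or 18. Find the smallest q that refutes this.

A counterexample is any prime q such that the claim fails; we check each in order.
For q = 2, 3, 5, 7, …, 37, 41, 43 the conclusion holds.
q = 47: 47 mod 19 = 9 — not in {0, 2, 3, 4, 5, 7, 10, 11, 12, 13, 17, 18}.

q = 47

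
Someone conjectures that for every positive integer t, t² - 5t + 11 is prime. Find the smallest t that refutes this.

A counterexample is any positive integer t such that t² - 5t + 11 is not prime; we check each in order.
For t = 1, 2, 3, 4, 5, 6 the conclusion holds.
t = 7: t² - 5t + 11 = 25 = 5 × 5, composite.
Hence t = 7 is a counterexample.

t = 7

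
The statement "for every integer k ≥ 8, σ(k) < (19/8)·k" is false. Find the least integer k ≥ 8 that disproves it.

A counterexample is any integer k ≥ 8 such that the claim fails; we check each in order.
The first 16 eligible values, up to k = 23, all satisfy the conclusion.
k = 24: σ(24) = 60; 60 ≥ 57.

k = 24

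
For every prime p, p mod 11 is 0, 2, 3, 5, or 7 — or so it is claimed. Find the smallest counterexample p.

p = 2: 2 mod 11 = 2.
p = 3: 3 mod 11 = 3.
p = 5: 5 mod 11 = 5.
p = 7: 7 mod 11 = 7.
p = 11: 11 mod 11 = 0.
p = 13: 13 mod 11 = 2.
p = 17: 17 mod 11 = 6 — not in {0, 2, 3, 5, 7}.

p = 17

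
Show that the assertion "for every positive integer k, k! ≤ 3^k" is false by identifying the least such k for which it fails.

We need the least positive integer k for which k! > 3^k.
k = 1: k! = 1 and 3^k = 3, so 1 ≤ 3.
k = 2: k! = 2 and 3^k = 9, so 2 ≤ 9.
k = 3: k! = 6 and 3^k = 27, so 6 ≤ 27.
k = 4: k! = 24 and 3^k = 81, so 24 ≤ 81.
k = 5: k! = 120 and 3^k = 243, so 120 ≤ 243.
k = 6: k! = 720 and 3^k = 729, so 720 ≤ 729.
k = 7: k! = 5040 and 3^k = 2187, so 5040 > 2187.

k = 7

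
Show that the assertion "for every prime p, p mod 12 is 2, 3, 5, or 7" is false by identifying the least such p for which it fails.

The first 4 eligible values, up to p = 7, all satisfy the conclusion.
p = 11: 11 mod 12 = 11 — not in {2, 3, 5, 7}.
So p = 11 is the smallest counterexample.

p = 11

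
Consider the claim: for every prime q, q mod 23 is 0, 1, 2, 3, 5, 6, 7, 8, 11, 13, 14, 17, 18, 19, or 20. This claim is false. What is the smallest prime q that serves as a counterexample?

q = 61

Check each prime q in order until the claim fails.
For q = 2, 3, 5, 7, …, 47, 53, 59 the conclusion holds.
q = 61: 61 mod 23 = 15 — not in {0, 1, 2, 3, 5, 6, 7, 8, 11, 13, 14, 17, 18, 19, 20}.
So q = 61 is the smallest counterexample.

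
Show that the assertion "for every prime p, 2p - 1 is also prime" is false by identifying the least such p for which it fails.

A counterexample is any prime p such that 2p - 1 is not prime; we check each in order.
p = 2: 2p - 1 = 3, prime.
p = 3: 2p - 1 = 5, prime.
p = 5: 2p - 1 = 9 = 3 × 3, not prime.

p = 5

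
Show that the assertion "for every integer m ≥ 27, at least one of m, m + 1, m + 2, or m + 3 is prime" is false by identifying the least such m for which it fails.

m = 32

We need the least integer m ≥ 27 for which m, m + 1, m + 2, m + 3 are all composite.
For m = 27, 28, 29, 30, 31 the conclusion holds.
m = 32: 32 = 2 × 16; 33 = 3 × 11; 34 = 2 × 17; 35 = 5 × 7 — all composite.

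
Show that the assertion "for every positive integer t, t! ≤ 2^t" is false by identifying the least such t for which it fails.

t = 4

We need the least positive integer t for which t! > 2^t.
For t = 1, 2, 3 the conclusion holds.
t = 4: t! = 24 and 2^t = 16, so 24 > 16.
Thus t = 4 disproves the claim, and no smaller t works.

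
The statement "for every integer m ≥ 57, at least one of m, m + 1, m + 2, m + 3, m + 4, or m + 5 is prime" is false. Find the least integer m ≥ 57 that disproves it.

Check each integer m ≥ 57 in order until m, m + 1, m + 2, m + 3, m + 4, m + 5 are all composite.
The first 33 eligible values, up to m = 89, all satisfy the conclusion.
m = 90: 90 = 2 × 45; 91 = 7 × 13; 92 = 2 × 46; 93 = 3 × 31; 94 = 2 × 47; 95 = 5 × 19 — all composite.

m = 90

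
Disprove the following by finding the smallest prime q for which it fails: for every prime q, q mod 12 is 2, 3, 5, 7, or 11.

q = 13

We need the least prime q for which the claim fails.
q = 2: 2 mod 12 = 2.
q = 3: 3 mod 12 = 3.
q = 5: 5 mod 12 = 5.
q = 7: 7 mod 12 = 7.
q = 11: 11 mod 12 = 11.
q = 13: 13 mod 12 = 1 — not in {2, 3, 5, 7, 11}.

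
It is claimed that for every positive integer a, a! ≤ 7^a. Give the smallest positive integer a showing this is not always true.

The first 16 eligible values, up to a = 16, all satisfy the conclusion.
a = 17: a! = 355687428096000 and 7^a = 232630513987207, so 355687428096000 > 232630513987207.
Thus a = 17 disproves the claim, and no smaller a works.

a = 17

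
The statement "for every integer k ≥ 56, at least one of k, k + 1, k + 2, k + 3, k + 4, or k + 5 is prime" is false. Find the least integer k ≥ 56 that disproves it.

k = 90

Check each integer k ≥ 56 in order until k, k + 1, k + 2, k + 3, k + 4, k + 5 are all composite.
The first 34 eligible values, up to k = 89, all satisfy the conclusion.
k = 90: 90 = 2 × 45; 91 = 7 × 13; 92 = 2 × 46; 93 = 3 × 31; 94 = 2 × 47; 95 = 5 × 19 — all composite.
So k = 90 is the smallest counterexample.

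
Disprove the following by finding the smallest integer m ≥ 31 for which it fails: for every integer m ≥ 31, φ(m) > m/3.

m = 31: φ(31) = 30 and 31/3 = 31/3, so φ(31) > 31/3.
m = 32: φ(32) = 16 and 32/3 = 32/3, so φ(32) > 32/3.
m = 33: φ(33) = 20 and 33/3 = 11, so φ(33) > 33/3.
m = 34: φ(34) = 16 and 34/3 = 34/3, so φ(34) > 34/3.
m = 35: φ(35) = 24 and 35/3 = 35/3, so φ(35) > 35/3.
m = 36: φ(36) = 12 and 36/3 = 12, so φ(36) ≤ 36/3.

m = 36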